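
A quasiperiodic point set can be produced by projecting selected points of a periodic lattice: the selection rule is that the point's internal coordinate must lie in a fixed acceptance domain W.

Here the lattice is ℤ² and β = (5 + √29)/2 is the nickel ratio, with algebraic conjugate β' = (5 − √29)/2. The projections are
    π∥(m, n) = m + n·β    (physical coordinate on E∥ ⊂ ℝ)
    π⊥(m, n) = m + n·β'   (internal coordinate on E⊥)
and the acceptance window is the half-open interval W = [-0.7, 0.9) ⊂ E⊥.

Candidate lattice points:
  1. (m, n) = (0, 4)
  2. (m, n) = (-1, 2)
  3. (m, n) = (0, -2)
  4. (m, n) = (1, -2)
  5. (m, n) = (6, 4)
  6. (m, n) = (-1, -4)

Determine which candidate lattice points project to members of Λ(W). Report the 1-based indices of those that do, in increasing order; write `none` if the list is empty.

3, 6

Compute β' = (5−√29)/2 = -0.192582, so π⊥(m,n) = m -0.192582·n.
[1] lift (0,4): star map gives -0.770330; window check -0.7 ≤ -0.770330 < 0.9 is false → out
[2] lift (-1,2): star map gives -1.385165; window check -0.7 ≤ -1.385165 < 0.9 is false → out
[3] lift (0,-2): star map gives 0.385165; window check -0.7 ≤ 0.385165 < 0.9 is true → IN Λ
[4] lift (1,-2): star map gives 1.385165; window check -0.7 ≤ 1.385165 < 0.9 is false → out
[5] lift (6,4): star map gives 5.229670; window check -0.7 ≤ 5.229670 < 0.9 is false → out
[6] lift (-1,-4): star map gives -0.229670; window check -0.7 ≤ -0.229670 < 0.9 is true → IN Λ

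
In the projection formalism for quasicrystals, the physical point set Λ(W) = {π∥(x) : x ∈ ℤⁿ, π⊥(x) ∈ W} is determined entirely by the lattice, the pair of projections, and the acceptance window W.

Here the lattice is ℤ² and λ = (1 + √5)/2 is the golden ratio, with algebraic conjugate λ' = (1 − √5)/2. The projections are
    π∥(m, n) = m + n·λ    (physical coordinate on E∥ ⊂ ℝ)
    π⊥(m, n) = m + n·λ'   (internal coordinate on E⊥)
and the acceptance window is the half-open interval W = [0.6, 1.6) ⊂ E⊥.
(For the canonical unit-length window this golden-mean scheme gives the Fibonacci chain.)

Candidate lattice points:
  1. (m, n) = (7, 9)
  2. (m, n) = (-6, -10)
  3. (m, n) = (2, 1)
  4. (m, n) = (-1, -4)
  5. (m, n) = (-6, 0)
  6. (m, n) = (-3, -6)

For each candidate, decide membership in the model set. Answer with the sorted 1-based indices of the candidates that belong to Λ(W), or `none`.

1, 3, 4, 6

Compute λ' = (1−√5)/2 = -0.6180, so π⊥(m,n) = m -0.6180·n.
[1] lift (7,9): star map gives 1.4377; window check 0.6 ≤ 1.4377 < 1.6 is true → IN Λ
[2] lift (-6,-10): star map gives 0.1803; window check 0.6 ≤ 0.1803 < 1.6 is false → out
[3] lift (2,1): star map gives 1.3820; window check 0.6 ≤ 1.3820 < 1.6 is true → IN Λ
[4] lift (-1,-4): star map gives 1.4721; window check 0.6 ≤ 1.4721 < 1.6 is true → IN Λ
[5] lift (-6,0): star map gives -6.0000; window check 0.6 ≤ -6.0000 < 1.6 is false → out
[6] lift (-3,-6): star map gives 0.7082; window check 0.6 ≤ 0.7082 < 1.6 is true → IN Λ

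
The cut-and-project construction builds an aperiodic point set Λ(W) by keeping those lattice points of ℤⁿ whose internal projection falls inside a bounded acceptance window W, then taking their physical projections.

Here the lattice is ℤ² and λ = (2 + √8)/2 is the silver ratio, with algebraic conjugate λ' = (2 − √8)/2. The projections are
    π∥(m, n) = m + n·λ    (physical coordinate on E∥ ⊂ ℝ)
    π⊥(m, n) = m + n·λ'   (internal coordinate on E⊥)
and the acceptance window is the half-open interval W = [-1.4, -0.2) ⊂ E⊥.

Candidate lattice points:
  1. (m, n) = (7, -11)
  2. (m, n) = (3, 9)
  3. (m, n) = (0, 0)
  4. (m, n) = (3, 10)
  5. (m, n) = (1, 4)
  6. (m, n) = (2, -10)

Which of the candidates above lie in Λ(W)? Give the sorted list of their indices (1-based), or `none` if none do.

2, 4, 5

λ' = (2−√8)/2 ≈ -0.41421.
[1] lift (7,-11): star map gives 11.55635; window check -1.4 ≤ 11.55635 < -0.2 is false → out
[2] lift (3,9): star map gives -0.72792; window check -1.4 ≤ -0.72792 < -0.2 is true → IN Λ
[3] lift (0,0): star map gives 0.00000; window check -1.4 ≤ 0.00000 < -0.2 is false → out
[4] lift (3,10): star map gives -1.14214; window check -1.4 ≤ -1.14214 < -0.2 is true → IN Λ
[5] lift (1,4): star map gives -0.65685; window check -1.4 ≤ -0.65685 < -0.2 is true → IN Λ
[6] lift (2,-10): star map gives 6.14214; window check -1.4 ≤ 6.14214 < -0.2 is false → out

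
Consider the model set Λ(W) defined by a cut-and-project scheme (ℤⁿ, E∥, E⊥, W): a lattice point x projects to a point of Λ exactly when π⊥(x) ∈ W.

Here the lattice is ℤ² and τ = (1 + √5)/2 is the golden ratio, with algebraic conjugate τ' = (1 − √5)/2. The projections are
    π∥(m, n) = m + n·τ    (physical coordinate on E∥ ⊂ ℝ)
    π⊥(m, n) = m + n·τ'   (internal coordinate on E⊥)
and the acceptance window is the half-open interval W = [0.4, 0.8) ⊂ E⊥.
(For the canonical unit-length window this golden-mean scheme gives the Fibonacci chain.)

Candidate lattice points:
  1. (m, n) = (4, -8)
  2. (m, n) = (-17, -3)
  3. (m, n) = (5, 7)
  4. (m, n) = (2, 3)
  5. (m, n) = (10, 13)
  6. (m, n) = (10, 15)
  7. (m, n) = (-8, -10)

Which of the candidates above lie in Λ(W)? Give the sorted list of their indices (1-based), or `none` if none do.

3, 6

Numerically τ ≈ 1.618034 and τ' = −1/τ ≈ -0.618034.
candidate 1: (m,n)=(4,-8) → π∥ = 4-8·τ ≈ -8.944272, π⊥ = 4-8·τ' ≈ 8.944272 ∉ [0.4, 0.8) ⇒ out
candidate 2: (m,n)=(-17,-3) → π∥ = -17-3·τ ≈ -21.854102, π⊥ = -17-3·τ' ≈ -15.145898 ∉ [0.4, 0.8) ⇒ out
candidate 3: (m,n)=(5,7) → π∥ = 5+7·τ ≈ 16.326238, π⊥ = 5+7·τ' ≈ 0.673762 ∈ [0.4, 0.8) ⇒ IN Λ
candidate 4: (m,n)=(2,3) → π∥ = 2+3·τ ≈ 6.854102, π⊥ = 2+3·τ' ≈ 0.145898 ∉ [0.4, 0.8) ⇒ out
candidate 5: (m,n)=(10,13) → π∥ = 10+13·τ ≈ 31.034442, π⊥ = 10+13·τ' ≈ 1.965558 ∉ [0.4, 0.8) ⇒ out
candidate 6: (m,n)=(10,15) → π∥ = 10+15·τ ≈ 34.270510, π⊥ = 10+15·τ' ≈ 0.729490 ∈ [0.4, 0.8) ⇒ IN Λ
candidate 7: (m,n)=(-8,-10) → π∥ = -8-10·τ ≈ -24.180340, π⊥ = -8-10·τ' ≈ -1.819660 ∉ [0.4, 0.8) ⇒ out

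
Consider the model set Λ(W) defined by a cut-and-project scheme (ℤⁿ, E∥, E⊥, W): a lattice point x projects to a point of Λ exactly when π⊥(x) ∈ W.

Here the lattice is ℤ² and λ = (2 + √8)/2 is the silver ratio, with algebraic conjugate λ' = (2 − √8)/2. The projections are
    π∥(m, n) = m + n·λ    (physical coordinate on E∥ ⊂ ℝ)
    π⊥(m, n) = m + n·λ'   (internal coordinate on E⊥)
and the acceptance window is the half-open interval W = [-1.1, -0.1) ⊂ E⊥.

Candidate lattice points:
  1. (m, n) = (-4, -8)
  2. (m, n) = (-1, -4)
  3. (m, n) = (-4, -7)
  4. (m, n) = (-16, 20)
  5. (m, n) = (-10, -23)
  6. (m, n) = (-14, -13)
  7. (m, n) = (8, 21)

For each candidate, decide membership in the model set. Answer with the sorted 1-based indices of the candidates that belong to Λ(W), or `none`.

Compute λ' = (2−√8)/2 = -0.414214, so π⊥(m,n) = m -0.414214·n.
[1] lift (-4,-8): star map gives -0.686292; window check -1.1 ≤ -0.686292 < -0.1 is true → IN Λ
[2] lift (-1,-4): star map gives 0.656854; window check -1.1 ≤ 0.656854 < -0.1 is false → out
[3] lift (-4,-7): star map gives -1.100505; window check -1.1 ≤ -1.100505 < -0.1 is false → out
[4] lift (-16,20): star map gives -24.284271; window check -1.1 ≤ -24.284271 < -0.1 is false → out
[5] lift (-10,-23): star map gives -0.473088; window check -1.1 ≤ -0.473088 < -0.1 is true → IN Λ
[6] lift (-14,-13): star map gives -8.615224; window check -1.1 ≤ -8.615224 < -0.1 is false → out
[7] lift (8,21): star map gives -0.698485; window check -1.1 ≤ -0.698485 < -0.1 is true → IN Λ

1, 5, 7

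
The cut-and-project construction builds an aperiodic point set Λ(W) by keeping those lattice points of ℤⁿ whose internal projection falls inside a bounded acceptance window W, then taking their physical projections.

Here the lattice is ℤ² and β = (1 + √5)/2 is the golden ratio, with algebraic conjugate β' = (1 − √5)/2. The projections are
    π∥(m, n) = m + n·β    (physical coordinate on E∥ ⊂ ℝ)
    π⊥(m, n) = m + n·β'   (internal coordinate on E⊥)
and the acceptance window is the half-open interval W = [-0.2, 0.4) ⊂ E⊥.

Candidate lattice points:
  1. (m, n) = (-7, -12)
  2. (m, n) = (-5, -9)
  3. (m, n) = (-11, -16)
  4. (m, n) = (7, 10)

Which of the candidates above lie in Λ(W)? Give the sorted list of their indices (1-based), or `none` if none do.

none

β' = (1−√5)/2 ≈ -0.6180.
candidate 1: (m,n)=(-7,-12) → π∥ = -7-12·β ≈ -26.4164, π⊥ = -7-12·β' ≈ 0.4164 ∉ [-0.2, 0.4) ⇒ out
candidate 2: (m,n)=(-5,-9) → π∥ = -5-9·β ≈ -19.5623, π⊥ = -5-9·β' ≈ 0.5623 ∉ [-0.2, 0.4) ⇒ out
candidate 3: (m,n)=(-11,-16) → π∥ = -11-16·β ≈ -36.8885, π⊥ = -11-16·β' ≈ -1.1115 ∉ [-0.2, 0.4) ⇒ out
candidate 4: (m,n)=(7,10) → π∥ = 7+10·β ≈ 23.1803, π⊥ = 7+10·β' ≈ 0.8197 ∉ [-0.2, 0.4) ⇒ out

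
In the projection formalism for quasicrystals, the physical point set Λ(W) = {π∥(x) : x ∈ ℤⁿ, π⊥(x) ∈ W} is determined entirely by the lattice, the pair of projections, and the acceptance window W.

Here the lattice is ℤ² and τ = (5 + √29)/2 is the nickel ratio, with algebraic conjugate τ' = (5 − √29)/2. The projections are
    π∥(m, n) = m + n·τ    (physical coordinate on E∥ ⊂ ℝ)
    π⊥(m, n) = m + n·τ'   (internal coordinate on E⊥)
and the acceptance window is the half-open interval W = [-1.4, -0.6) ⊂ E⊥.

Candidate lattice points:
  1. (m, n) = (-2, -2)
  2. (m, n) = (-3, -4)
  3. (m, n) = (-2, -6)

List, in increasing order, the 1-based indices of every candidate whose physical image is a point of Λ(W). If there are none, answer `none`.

3

Compute τ' = (5−√29)/2 = -0.19258, so π⊥(m,n) = m -0.19258·n.
[1] lift (-2,-2): star map gives -1.61484; window check -1.4 ≤ -1.61484 < -0.6 is false → out
[2] lift (-3,-4): star map gives -2.22967; window check -1.4 ≤ -2.22967 < -0.6 is false → out
[3] lift (-2,-6): star map gives -0.84451; window check -1.4 ≤ -0.84451 < -0.6 is true → IN Λ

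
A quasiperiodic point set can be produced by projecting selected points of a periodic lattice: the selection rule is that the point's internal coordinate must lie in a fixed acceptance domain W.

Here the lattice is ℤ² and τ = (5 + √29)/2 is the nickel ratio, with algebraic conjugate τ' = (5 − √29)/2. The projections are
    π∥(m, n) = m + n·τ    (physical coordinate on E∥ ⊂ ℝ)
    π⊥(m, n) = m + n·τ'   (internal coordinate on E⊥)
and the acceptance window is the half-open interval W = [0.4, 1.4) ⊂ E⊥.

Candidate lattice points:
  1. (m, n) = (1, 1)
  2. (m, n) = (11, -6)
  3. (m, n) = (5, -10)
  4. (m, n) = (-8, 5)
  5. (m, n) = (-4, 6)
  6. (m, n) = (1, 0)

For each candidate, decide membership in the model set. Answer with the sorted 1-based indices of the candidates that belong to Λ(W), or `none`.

1, 6

Compute τ' = (5−√29)/2 = -0.1926, so π⊥(m,n) = m -0.1926·n.
#1 (1,1): internal coord 1 + (1)·τ' = +0.8074; +0.8074 ∈ [0.4, 1.4) → IN Λ
#2 (11,-6): internal coord 11 + (-6)·τ' = +12.1555; +12.1555 ∉ [0.4, 1.4) → out
#3 (5,-10): internal coord 5 + (-10)·τ' = +6.9258; +6.9258 ∉ [0.4, 1.4) → out
#4 (-8,5): internal coord -8 + (5)·τ' = -8.9629; -8.9629 ∉ [0.4, 1.4) → out
#5 (-4,6): internal coord -4 + (6)·τ' = -5.1555; -5.1555 ∉ [0.4, 1.4) → out
#6 (1,0): internal coord 1 + (0)·τ' = +1.0000; +1.0000 ∈ [0.4, 1.4) → IN Λ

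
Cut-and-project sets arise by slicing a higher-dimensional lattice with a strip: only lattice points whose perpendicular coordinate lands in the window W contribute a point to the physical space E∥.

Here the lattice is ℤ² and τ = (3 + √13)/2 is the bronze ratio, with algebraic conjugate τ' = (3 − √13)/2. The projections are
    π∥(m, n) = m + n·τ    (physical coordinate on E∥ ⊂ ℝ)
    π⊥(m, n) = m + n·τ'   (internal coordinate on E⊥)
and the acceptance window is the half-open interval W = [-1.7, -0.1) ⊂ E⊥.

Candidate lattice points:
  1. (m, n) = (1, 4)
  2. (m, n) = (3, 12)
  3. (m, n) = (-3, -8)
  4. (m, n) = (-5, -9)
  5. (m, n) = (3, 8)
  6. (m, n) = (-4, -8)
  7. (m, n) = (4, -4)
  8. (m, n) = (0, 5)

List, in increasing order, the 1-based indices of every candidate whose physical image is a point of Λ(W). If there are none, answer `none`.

1, 2, 3, 6, 8

Numerically τ ≈ 3.3028 and τ' = −1/τ ≈ -0.3028.
[1] lift (1,4): star map gives -0.2111; window check -1.7 ≤ -0.2111 < -0.1 is true → IN Λ
[2] lift (3,12): star map gives -0.6333; window check -1.7 ≤ -0.6333 < -0.1 is true → IN Λ
[3] lift (-3,-8): star map gives -0.5778; window check -1.7 ≤ -0.5778 < -0.1 is true → IN Λ
[4] lift (-5,-9): star map gives -2.2750; window check -1.7 ≤ -2.2750 < -0.1 is false → out
[5] lift (3,8): star map gives 0.5778; window check -1.7 ≤ 0.5778 < -0.1 is false → out
[6] lift (-4,-8): star map gives -1.5778; window check -1.7 ≤ -1.5778 < -0.1 is true → IN Λ
[7] lift (4,-4): star map gives 5.2111; window check -1.7 ≤ 5.2111 < -0.1 is false → out
[8] lift (0,5): star map gives -1.5139; window check -1.7 ≤ -1.5139 < -0.1 is true → IN Λ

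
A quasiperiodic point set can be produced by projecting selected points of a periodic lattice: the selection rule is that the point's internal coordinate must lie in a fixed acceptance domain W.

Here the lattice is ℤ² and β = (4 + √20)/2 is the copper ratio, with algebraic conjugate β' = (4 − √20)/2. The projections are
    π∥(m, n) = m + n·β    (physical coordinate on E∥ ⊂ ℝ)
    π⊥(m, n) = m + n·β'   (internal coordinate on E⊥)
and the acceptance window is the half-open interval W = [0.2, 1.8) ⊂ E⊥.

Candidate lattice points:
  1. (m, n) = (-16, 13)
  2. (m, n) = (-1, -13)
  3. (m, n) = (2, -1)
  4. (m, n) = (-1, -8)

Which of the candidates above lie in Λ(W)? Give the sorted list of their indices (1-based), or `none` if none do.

Numerically β ≈ 4.2361 and β' = −1/β ≈ -0.2361.
[1] lift (-16,13): star map gives -19.0689; window check 0.2 ≤ -19.0689 < 1.8 is false → out
[2] lift (-1,-13): star map gives 2.0689; window check 0.2 ≤ 2.0689 < 1.8 is false → out
[3] lift (2,-1): star map gives 2.2361; window check 0.2 ≤ 2.2361 < 1.8 is false → out
[4] lift (-1,-8): star map gives 0.8885; window check 0.2 ≤ 0.8885 < 1.8 is true → IN Λ

4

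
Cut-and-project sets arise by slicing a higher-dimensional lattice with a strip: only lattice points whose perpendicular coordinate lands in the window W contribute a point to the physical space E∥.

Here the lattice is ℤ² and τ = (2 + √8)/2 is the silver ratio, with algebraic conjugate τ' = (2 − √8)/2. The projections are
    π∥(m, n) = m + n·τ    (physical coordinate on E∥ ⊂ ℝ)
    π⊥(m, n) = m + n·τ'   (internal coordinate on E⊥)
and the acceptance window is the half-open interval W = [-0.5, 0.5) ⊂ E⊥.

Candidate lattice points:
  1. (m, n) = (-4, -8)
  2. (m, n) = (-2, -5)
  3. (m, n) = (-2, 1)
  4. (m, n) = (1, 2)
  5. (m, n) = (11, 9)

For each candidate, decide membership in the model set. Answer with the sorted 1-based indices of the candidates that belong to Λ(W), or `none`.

2, 4

τ' = (2−√8)/2 ≈ -0.414214.
[1] lift (-4,-8): star map gives -0.686292; window check -0.5 ≤ -0.686292 < 0.5 is false → out
[2] lift (-2,-5): star map gives 0.071068; window check -0.5 ≤ 0.071068 < 0.5 is true → IN Λ
[3] lift (-2,1): star map gives -2.414214; window check -0.5 ≤ -2.414214 < 0.5 is false → out
[4] lift (1,2): star map gives 0.171573; window check -0.5 ≤ 0.171573 < 0.5 is true → IN Λ
[5] lift (11,9): star map gives 7.272078; window check -0.5 ≤ 7.272078 < 0.5 is false → out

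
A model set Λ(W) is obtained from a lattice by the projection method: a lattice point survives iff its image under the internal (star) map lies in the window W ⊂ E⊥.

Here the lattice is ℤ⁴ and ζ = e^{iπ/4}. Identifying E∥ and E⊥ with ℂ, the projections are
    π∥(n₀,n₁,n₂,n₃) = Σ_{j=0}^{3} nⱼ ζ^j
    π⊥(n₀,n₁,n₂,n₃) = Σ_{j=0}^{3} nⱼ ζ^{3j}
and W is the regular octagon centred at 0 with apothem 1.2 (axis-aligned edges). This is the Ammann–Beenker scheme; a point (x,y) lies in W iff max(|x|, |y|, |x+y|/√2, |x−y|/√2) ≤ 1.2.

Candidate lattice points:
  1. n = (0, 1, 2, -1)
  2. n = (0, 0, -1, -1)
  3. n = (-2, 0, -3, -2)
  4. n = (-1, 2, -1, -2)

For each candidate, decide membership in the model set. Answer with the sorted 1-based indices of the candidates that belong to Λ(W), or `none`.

2

Internal map: ζ^{3j} for j=0..3 gives (1,0), (−√2/2,√2/2), (0,−1), (√2/2,√2/2).
candidate 1: n = (0, 1, 2, -1) → π⊥ ≈ (-1.414214, -2.000000); max(|x|,|y|,|x±y|/√2) = 2.414214 > 1.2 ⇒ ∉ W
candidate 2: n = (0, 0, -1, -1) → π⊥ ≈ (-0.707107, +0.292893); max(|x|,|y|,|x±y|/√2) = 0.707107 ≤ 1.2 ⇒ ∈ W
candidate 3: n = (-2, 0, -3, -2) → π⊥ ≈ (-3.414214, +1.585786); max(|x|,|y|,|x±y|/√2) = 3.535534 > 1.2 ⇒ ∉ W
candidate 4: n = (-1, 2, -1, -2) → π⊥ ≈ (-3.828427, +1.000000); max(|x|,|y|,|x±y|/√2) = 3.828427 > 1.2 ⇒ ∉ W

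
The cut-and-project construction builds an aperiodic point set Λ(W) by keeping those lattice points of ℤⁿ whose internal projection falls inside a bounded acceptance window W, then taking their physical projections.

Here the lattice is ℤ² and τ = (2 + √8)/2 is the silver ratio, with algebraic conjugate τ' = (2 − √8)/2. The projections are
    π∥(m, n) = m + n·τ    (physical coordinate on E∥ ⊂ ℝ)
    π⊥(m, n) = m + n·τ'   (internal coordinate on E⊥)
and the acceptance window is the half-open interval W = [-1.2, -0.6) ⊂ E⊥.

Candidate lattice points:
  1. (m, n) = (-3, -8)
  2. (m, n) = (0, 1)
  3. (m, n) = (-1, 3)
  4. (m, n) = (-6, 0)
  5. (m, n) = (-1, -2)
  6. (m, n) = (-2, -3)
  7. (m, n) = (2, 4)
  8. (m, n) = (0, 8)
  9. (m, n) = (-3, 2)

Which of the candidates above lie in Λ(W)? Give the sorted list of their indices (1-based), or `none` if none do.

Compute τ' = (2−√8)/2 = -0.414214, so π⊥(m,n) = m -0.414214·n.
candidate 1: (m,n)=(-3,-8) → π∥ = -3-8·τ ≈ -22.313708, π⊥ = -3-8·τ' ≈ 0.313708 ∉ [-1.2, -0.6) ⇒ out
candidate 2: (m,n)=(0,1) → π∥ = 0+1·τ ≈ 2.414214, π⊥ = 0+1·τ' ≈ -0.414214 ∉ [-1.2, -0.6) ⇒ out
candidate 3: (m,n)=(-1,3) → π∥ = -1+3·τ ≈ 6.242641, π⊥ = -1+3·τ' ≈ -2.242641 ∉ [-1.2, -0.6) ⇒ out
candidate 4: (m,n)=(-6,0) → π∥ = -6+0·τ ≈ -6.000000, π⊥ = -6+0·τ' ≈ -6.000000 ∉ [-1.2, -0.6) ⇒ out
candidate 5: (m,n)=(-1,-2) → π∥ = -1-2·τ ≈ -5.828427, π⊥ = -1-2·τ' ≈ -0.171573 ∉ [-1.2, -0.6) ⇒ out
candidate 6: (m,n)=(-2,-3) → π∥ = -2-3·τ ≈ -9.242641, π⊥ = -2-3·τ' ≈ -0.757359 ∈ [-1.2, -0.6) ⇒ IN Λ
candidate 7: (m,n)=(2,4) → π∥ = 2+4·τ ≈ 11.656854, π⊥ = 2+4·τ' ≈ 0.343146 ∉ [-1.2, -0.6) ⇒ out
candidate 8: (m,n)=(0,8) → π∥ = 0+8·τ ≈ 19.313708, π⊥ = 0+8·τ' ≈ -3.313708 ∉ [-1.2, -0.6) ⇒ out
candidate 9: (m,n)=(-3,2) → π∥ = -3+2·τ ≈ 1.828427, π⊥ = -3+2·τ' ≈ -3.828427 ∉ [-1.2, -0.6) ⇒ out

6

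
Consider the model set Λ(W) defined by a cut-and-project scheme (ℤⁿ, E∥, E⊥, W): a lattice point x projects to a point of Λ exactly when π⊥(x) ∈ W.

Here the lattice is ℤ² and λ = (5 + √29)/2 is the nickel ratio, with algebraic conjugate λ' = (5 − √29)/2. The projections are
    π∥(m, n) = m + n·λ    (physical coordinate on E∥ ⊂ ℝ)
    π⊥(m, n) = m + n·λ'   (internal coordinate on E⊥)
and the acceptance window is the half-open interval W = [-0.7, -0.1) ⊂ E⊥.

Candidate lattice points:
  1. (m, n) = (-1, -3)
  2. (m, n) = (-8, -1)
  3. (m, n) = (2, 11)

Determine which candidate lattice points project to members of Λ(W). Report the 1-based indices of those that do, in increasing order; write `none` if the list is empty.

λ' = (5−√29)/2 ≈ -0.192582.
candidate 1: (m,n)=(-1,-3) → π∥ = -1-3·λ ≈ -16.577747, π⊥ = -1-3·λ' ≈ -0.422253 ∈ [-0.7, -0.1) ⇒ IN Λ
candidate 2: (m,n)=(-8,-1) → π∥ = -8-1·λ ≈ -13.192582, π⊥ = -8-1·λ' ≈ -7.807418 ∉ [-0.7, -0.1) ⇒ out
candidate 3: (m,n)=(2,11) → π∥ = 2+11·λ ≈ 59.118406, π⊥ = 2+11·λ' ≈ -0.118406 ∈ [-0.7, -0.1) ⇒ IN Λ

1, 3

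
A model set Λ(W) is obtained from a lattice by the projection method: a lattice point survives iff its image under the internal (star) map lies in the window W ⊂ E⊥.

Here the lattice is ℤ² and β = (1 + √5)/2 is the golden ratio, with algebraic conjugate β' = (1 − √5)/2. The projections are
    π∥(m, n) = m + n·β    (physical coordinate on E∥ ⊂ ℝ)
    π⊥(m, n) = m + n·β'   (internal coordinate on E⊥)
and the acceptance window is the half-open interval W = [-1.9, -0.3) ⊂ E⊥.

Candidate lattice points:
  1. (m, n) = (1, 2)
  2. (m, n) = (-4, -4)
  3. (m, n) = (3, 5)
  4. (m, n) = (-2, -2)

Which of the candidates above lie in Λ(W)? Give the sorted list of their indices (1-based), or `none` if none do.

2, 4

Numerically β ≈ 1.6180 and β' = −1/β ≈ -0.6180.
#1 (1,2): internal coord 1 + (2)·β' = -0.2361; -0.2361 ∉ [-1.9, -0.3) → out
#2 (-4,-4): internal coord -4 + (-4)·β' = -1.5279; -1.5279 ∈ [-1.9, -0.3) → IN Λ
#3 (3,5): internal coord 3 + (5)·β' = -0.0902; -0.0902 ∉ [-1.9, -0.3) → out
#4 (-2,-2): internal coord -2 + (-2)·β' = -0.7639; -0.7639 ∈ [-1.9, -0.3) → IN Λ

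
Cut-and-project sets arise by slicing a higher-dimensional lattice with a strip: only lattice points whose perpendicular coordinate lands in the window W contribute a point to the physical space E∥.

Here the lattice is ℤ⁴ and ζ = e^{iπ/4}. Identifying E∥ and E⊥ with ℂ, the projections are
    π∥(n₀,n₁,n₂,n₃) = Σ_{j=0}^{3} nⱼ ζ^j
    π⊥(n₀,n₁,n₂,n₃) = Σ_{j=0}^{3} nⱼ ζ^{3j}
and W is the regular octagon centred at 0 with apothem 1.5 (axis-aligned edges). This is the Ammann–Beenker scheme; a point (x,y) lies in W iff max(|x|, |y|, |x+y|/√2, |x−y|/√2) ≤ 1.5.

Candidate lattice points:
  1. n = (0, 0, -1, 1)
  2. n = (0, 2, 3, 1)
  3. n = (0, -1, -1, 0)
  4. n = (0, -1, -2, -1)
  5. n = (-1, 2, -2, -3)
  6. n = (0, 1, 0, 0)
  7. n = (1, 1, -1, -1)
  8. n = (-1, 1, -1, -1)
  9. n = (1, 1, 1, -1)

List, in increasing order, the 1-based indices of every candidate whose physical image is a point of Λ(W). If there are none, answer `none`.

2, 3, 4, 6, 7, 9

With ζ = e^{iπ/4} the internal vectors are ζ^0,ζ^3,ζ^6,ζ^9.
candidate 1: n = (0, 0, -1, 1) → π⊥ ≈ (+0.7071, +1.7071); max(|x|,|y|,|x±y|/√2) = 1.7071 > 1.5 ⇒ ∉ W
candidate 2: n = (0, 2, 3, 1) → π⊥ ≈ (-0.7071, -0.8787); max(|x|,|y|,|x±y|/√2) = 1.1213 ≤ 1.5 ⇒ ∈ W
candidate 3: n = (0, -1, -1, 0) → π⊥ ≈ (+0.7071, +0.2929); max(|x|,|y|,|x±y|/√2) = 0.7071 ≤ 1.5 ⇒ ∈ W
candidate 4: n = (0, -1, -2, -1) → π⊥ ≈ (+0.0000, +0.5858); max(|x|,|y|,|x±y|/√2) = 0.5858 ≤ 1.5 ⇒ ∈ W
candidate 5: n = (-1, 2, -2, -3) → π⊥ ≈ (-4.5355, +1.2929); max(|x|,|y|,|x±y|/√2) = 4.5355 > 1.5 ⇒ ∉ W
candidate 6: n = (0, 1, 0, 0) → π⊥ ≈ (-0.7071, +0.7071); max(|x|,|y|,|x±y|/√2) = 1.0000 ≤ 1.5 ⇒ ∈ W
candidate 7: n = (1, 1, -1, -1) → π⊥ ≈ (-0.4142, +1.0000); max(|x|,|y|,|x±y|/√2) = 1.0000 ≤ 1.5 ⇒ ∈ W
candidate 8: n = (-1, 1, -1, -1) → π⊥ ≈ (-2.4142, +1.0000); max(|x|,|y|,|x±y|/√2) = 2.4142 > 1.5 ⇒ ∉ W
candidate 9: n = (1, 1, 1, -1) → π⊥ ≈ (-0.4142, -1.0000); max(|x|,|y|,|x±y|/√2) = 1.0000 ≤ 1.5 ⇒ ∈ W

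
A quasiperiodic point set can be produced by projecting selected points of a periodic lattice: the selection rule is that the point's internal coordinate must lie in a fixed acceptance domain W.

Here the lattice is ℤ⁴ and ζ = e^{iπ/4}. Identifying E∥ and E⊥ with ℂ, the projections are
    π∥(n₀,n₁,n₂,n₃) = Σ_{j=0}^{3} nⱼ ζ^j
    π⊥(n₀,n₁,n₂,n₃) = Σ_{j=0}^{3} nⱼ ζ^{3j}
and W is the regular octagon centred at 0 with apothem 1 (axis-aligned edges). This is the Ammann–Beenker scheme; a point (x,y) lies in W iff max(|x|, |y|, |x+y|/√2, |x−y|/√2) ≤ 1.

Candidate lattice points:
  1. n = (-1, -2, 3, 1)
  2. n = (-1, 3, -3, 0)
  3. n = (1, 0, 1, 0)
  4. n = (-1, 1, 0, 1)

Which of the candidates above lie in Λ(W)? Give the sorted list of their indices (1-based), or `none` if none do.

Internal map: ζ^{3j} for j=0..3 gives (1,0), (−√2/2,√2/2), (0,−1), (√2/2,√2/2).
#1 (-1, -2, 3, 1): internal (1.12132, -3.70711); octagon support 3.70711 vs apothem 1 → ∉ W
#2 (-1, 3, -3, 0): internal (-3.12132, 5.12132); octagon support 5.82843 vs apothem 1 → ∉ W
#3 (1, 0, 1, 0): internal (1.00000, -1.00000); octagon support 1.41421 vs apothem 1 → ∉ W
#4 (-1, 1, 0, 1): internal (-1.00000, 1.41421); octagon support 1.70711 vs apothem 1 → ∉ W

none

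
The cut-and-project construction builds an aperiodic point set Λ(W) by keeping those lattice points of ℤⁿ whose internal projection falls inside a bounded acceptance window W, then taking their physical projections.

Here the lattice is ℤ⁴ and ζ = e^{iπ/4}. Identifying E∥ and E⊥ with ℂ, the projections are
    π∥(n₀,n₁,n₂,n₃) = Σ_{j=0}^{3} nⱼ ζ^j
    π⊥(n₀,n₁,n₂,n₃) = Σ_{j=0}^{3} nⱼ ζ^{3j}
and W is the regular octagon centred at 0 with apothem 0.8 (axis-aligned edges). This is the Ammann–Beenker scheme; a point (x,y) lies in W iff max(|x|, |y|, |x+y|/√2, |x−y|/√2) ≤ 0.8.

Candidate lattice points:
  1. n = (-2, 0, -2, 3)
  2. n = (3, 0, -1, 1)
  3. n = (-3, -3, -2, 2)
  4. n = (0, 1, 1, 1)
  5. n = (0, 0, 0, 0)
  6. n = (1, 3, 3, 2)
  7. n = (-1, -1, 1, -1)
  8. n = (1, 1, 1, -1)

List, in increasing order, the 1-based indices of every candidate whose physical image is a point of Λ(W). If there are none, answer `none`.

π⊥(n) = n₀ + n₁ζ³ + n₂ζ⁶ + n₃ζ⁹ where ζ = e^{iπ/4}.
candidate 1: n = (-2, 0, -2, 3) → π⊥ ≈ (+0.121320, +4.121320); max(|x|,|y|,|x±y|/√2) = 4.121320 > 0.8 ⇒ ∉ W
candidate 2: n = (3, 0, -1, 1) → π⊥ ≈ (+3.707107, +1.707107); max(|x|,|y|,|x±y|/√2) = 3.828427 > 0.8 ⇒ ∉ W
candidate 3: n = (-3, -3, -2, 2) → π⊥ ≈ (+0.535534, +1.292893); max(|x|,|y|,|x±y|/√2) = 1.292893 > 0.8 ⇒ ∉ W
candidate 4: n = (0, 1, 1, 1) → π⊥ ≈ (+0.000000, +0.414214); max(|x|,|y|,|x±y|/√2) = 0.414214 ≤ 0.8 ⇒ ∈ W
candidate 5: n = (0, 0, 0, 0) → π⊥ ≈ (+0.000000, +0.000000); max(|x|,|y|,|x±y|/√2) = 0.000000 ≤ 0.8 ⇒ ∈ W
candidate 6: n = (1, 3, 3, 2) → π⊥ ≈ (+0.292893, +0.535534); max(|x|,|y|,|x±y|/√2) = 0.585786 ≤ 0.8 ⇒ ∈ W
candidate 7: n = (-1, -1, 1, -1) → π⊥ ≈ (-1.000000, -2.414214); max(|x|,|y|,|x±y|/√2) = 2.414214 > 0.8 ⇒ ∉ W
candidate 8: n = (1, 1, 1, -1) → π⊥ ≈ (-0.414214, -1.000000); max(|x|,|y|,|x±y|/√2) = 1.000000 > 0.8 ⇒ ∉ W

4, 5, 6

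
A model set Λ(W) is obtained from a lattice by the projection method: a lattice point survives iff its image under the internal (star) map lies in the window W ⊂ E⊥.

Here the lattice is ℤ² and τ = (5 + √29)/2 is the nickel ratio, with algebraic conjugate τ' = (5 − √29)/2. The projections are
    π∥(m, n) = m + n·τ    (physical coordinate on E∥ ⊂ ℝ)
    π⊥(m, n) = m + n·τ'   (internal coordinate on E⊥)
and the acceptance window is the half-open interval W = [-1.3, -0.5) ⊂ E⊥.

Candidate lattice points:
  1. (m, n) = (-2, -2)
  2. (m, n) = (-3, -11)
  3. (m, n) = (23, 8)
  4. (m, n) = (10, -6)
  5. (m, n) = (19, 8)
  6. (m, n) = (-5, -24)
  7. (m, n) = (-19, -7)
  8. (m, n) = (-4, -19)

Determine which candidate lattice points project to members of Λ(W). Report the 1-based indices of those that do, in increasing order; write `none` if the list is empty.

2

Compute τ' = (5−√29)/2 = -0.192582, so π⊥(m,n) = m -0.192582·n.
#1 (-2,-2): internal coord -2 + (-2)·τ' = -1.614835; -1.614835 ∉ [-1.3, -0.5) → out
#2 (-3,-11): internal coord -3 + (-11)·τ' = -0.881594; -0.881594 ∈ [-1.3, -0.5) → IN Λ
#3 (23,8): internal coord 23 + (8)·τ' = +21.459341; +21.459341 ∉ [-1.3, -0.5) → out
#4 (10,-6): internal coord 10 + (-6)·τ' = +11.155494; +11.155494 ∉ [-1.3, -0.5) → out
#5 (19,8): internal coord 19 + (8)·τ' = +17.459341; +17.459341 ∉ [-1.3, -0.5) → out
#6 (-5,-24): internal coord -5 + (-24)·τ' = -0.378022; -0.378022 ∉ [-1.3, -0.5) → out
#7 (-19,-7): internal coord -19 + (-7)·τ' = -17.651923; -17.651923 ∉ [-1.3, -0.5) → out
#8 (-4,-19): internal coord -4 + (-19)·τ' = -0.340934; -0.340934 ∉ [-1.3, -0.5) → out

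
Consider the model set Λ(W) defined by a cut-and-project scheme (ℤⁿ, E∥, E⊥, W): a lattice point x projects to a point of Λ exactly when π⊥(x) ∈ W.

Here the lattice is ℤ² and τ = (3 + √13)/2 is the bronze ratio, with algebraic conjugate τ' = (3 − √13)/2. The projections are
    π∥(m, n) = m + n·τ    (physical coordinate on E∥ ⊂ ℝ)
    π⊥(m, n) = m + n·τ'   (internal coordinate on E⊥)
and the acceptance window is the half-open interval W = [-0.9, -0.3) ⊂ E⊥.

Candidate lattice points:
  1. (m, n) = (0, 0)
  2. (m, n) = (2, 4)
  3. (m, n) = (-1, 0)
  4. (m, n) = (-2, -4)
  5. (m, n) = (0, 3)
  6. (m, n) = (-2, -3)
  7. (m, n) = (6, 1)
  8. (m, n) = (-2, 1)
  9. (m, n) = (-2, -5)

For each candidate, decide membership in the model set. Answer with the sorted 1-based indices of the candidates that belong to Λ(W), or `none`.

4, 9

Numerically τ ≈ 3.302776 and τ' = −1/τ ≈ -0.302776.
[1] lift (0,0): star map gives 0.000000; window check -0.9 ≤ 0.000000 < -0.3 is false → out
[2] lift (2,4): star map gives 0.788897; window check -0.9 ≤ 0.788897 < -0.3 is false → out
[3] lift (-1,0): star map gives -1.000000; window check -0.9 ≤ -1.000000 < -0.3 is false → out
[4] lift (-2,-4): star map gives -0.788897; window check -0.9 ≤ -0.788897 < -0.3 is true → IN Λ
[5] lift (0,3): star map gives -0.908327; window check -0.9 ≤ -0.908327 < -0.3 is false → out
[6] lift (-2,-3): star map gives -1.091673; window check -0.9 ≤ -1.091673 < -0.3 is false → out
[7] lift (6,1): star map gives 5.697224; window check -0.9 ≤ 5.697224 < -0.3 is false → out
[8] lift (-2,1): star map gives -2.302776; window check -0.9 ≤ -2.302776 < -0.3 is false → out
[9] lift (-2,-5): star map gives -0.486122; window check -0.9 ≤ -0.486122 < -0.3 is true → IN Λ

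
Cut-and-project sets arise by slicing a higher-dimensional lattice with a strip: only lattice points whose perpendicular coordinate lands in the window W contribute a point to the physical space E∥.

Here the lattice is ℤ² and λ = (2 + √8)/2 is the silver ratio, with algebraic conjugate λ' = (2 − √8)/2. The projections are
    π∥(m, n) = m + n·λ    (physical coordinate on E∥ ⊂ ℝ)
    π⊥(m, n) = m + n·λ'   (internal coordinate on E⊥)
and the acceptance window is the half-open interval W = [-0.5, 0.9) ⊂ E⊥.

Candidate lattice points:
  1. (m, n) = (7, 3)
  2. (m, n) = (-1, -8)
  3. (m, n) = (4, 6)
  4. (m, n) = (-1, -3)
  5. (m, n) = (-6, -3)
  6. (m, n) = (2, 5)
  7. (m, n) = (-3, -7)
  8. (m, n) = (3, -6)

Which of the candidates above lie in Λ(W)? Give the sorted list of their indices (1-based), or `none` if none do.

Compute λ' = (2−√8)/2 = -0.414214, so π⊥(m,n) = m -0.414214·n.
#1 (7,3): internal coord 7 + (3)·λ' = +5.757359; +5.757359 ∉ [-0.5, 0.9) → out
#2 (-1,-8): internal coord -1 + (-8)·λ' = +2.313708; +2.313708 ∉ [-0.5, 0.9) → out
#3 (4,6): internal coord 4 + (6)·λ' = +1.514719; +1.514719 ∉ [-0.5, 0.9) → out
#4 (-1,-3): internal coord -1 + (-3)·λ' = +0.242641; +0.242641 ∈ [-0.5, 0.9) → IN Λ
#5 (-6,-3): internal coord -6 + (-3)·λ' = -4.757359; -4.757359 ∉ [-0.5, 0.9) → out
#6 (2,5): internal coord 2 + (5)·λ' = -0.071068; -0.071068 ∈ [-0.5, 0.9) → IN Λ
#7 (-3,-7): internal coord -3 + (-7)·λ' = -0.100505; -0.100505 ∈ [-0.5, 0.9) → IN Λ
#8 (3,-6): internal coord 3 + (-6)·λ' = +5.485281; +5.485281 ∉ [-0.5, 0.9) → out

4, 6, 7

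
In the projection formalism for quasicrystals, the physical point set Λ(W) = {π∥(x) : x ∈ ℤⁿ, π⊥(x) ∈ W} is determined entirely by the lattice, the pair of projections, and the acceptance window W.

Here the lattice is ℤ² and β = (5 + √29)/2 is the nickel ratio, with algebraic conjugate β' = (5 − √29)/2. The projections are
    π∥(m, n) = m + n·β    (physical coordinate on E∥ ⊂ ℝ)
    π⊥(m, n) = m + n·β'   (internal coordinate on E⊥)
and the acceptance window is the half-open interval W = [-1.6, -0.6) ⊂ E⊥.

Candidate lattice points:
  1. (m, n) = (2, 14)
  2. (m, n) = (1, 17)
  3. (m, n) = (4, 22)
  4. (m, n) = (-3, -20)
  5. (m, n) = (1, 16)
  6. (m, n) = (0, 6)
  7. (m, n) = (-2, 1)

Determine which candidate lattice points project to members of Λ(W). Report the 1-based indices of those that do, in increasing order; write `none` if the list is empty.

1, 6

β' = (5−√29)/2 ≈ -0.192582.
#1 (2,14): internal coord 2 + (14)·β' = -0.696154; -0.696154 ∈ [-1.6, -0.6) → IN Λ
#2 (1,17): internal coord 1 + (17)·β' = -2.273901; -2.273901 ∉ [-1.6, -0.6) → out
#3 (4,22): internal coord 4 + (22)·β' = -0.236813; -0.236813 ∉ [-1.6, -0.6) → out
#4 (-3,-20): internal coord -3 + (-20)·β' = +0.851648; +0.851648 ∉ [-1.6, -0.6) → out
#5 (1,16): internal coord 1 + (16)·β' = -2.081318; -2.081318 ∉ [-1.6, -0.6) → out
#6 (0,6): internal coord 0 + (6)·β' = -1.155494; -1.155494 ∈ [-1.6, -0.6) → IN Λ
#7 (-2,1): internal coord -2 + (1)·β' = -2.192582; -2.192582 ∉ [-1.6, -0.6) → out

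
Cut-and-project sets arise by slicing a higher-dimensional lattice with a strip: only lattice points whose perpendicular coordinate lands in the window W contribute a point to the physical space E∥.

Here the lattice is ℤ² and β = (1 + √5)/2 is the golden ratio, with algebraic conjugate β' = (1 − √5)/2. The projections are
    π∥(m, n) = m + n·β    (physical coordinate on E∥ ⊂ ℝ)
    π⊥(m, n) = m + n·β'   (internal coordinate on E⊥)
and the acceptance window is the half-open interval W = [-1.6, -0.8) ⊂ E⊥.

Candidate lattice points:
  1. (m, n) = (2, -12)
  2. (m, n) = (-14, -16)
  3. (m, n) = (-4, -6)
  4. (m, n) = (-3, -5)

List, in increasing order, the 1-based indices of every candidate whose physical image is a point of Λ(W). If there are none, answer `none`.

β' = (1−√5)/2 ≈ -0.6180.
candidate 1: (m,n)=(2,-12) → π∥ = 2-12·β ≈ -17.4164, π⊥ = 2-12·β' ≈ 9.4164 ∉ [-1.6, -0.8) ⇒ out
candidate 2: (m,n)=(-14,-16) → π∥ = -14-16·β ≈ -39.8885, π⊥ = -14-16·β' ≈ -4.1115 ∉ [-1.6, -0.8) ⇒ out
candidate 3: (m,n)=(-4,-6) → π∥ = -4-6·β ≈ -13.7082, π⊥ = -4-6·β' ≈ -0.2918 ∉ [-1.6, -0.8) ⇒ out
candidate 4: (m,n)=(-3,-5) → π∥ = -3-5·β ≈ -11.0902, π⊥ = -3-5·β' ≈ 0.0902 ∉ [-1.6, -0.8) ⇒ out

none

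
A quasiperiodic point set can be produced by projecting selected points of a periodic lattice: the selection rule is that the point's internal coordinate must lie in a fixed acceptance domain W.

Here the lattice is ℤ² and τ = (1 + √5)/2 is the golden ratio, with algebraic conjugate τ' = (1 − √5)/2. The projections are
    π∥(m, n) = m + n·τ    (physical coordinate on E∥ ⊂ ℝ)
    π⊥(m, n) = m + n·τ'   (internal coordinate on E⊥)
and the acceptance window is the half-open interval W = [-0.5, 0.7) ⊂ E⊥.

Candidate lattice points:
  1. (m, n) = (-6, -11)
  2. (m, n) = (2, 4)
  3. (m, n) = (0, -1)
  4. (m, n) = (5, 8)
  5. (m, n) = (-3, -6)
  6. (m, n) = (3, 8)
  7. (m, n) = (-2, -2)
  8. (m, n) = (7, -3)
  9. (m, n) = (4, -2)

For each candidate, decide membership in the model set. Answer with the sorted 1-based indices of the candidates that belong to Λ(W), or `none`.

Compute τ' = (1−√5)/2 = -0.61803, so π⊥(m,n) = m -0.61803·n.
candidate 1: (m,n)=(-6,-11) → π∥ = -6-11·τ ≈ -23.79837, π⊥ = -6-11·τ' ≈ 0.79837 ∉ [-0.5, 0.7) ⇒ out
candidate 2: (m,n)=(2,4) → π∥ = 2+4·τ ≈ 8.47214, π⊥ = 2+4·τ' ≈ -0.47214 ∈ [-0.5, 0.7) ⇒ IN Λ
candidate 3: (m,n)=(0,-1) → π∥ = 0-1·τ ≈ -1.61803, π⊥ = 0-1·τ' ≈ 0.61803 ∈ [-0.5, 0.7) ⇒ IN Λ
candidate 4: (m,n)=(5,8) → π∥ = 5+8·τ ≈ 17.94427, π⊥ = 5+8·τ' ≈ 0.05573 ∈ [-0.5, 0.7) ⇒ IN Λ
candidate 5: (m,n)=(-3,-6) → π∥ = -3-6·τ ≈ -12.70820, π⊥ = -3-6·τ' ≈ 0.70820 ∉ [-0.5, 0.7) ⇒ out
candidate 6: (m,n)=(3,8) → π∥ = 3+8·τ ≈ 15.94427, π⊥ = 3+8·τ' ≈ -1.94427 ∉ [-0.5, 0.7) ⇒ out
candidate 7: (m,n)=(-2,-2) → π∥ = -2-2·τ ≈ -5.23607, π⊥ = -2-2·τ' ≈ -0.76393 ∉ [-0.5, 0.7) ⇒ out
candidate 8: (m,n)=(7,-3) → π∥ = 7-3·τ ≈ 2.14590, π⊥ = 7-3·τ' ≈ 8.85410 ∉ [-0.5, 0.7) ⇒ out
candidate 9: (m,n)=(4,-2) → π∥ = 4-2·τ ≈ 0.76393, π⊥ = 4-2·τ' ≈ 5.23607 ∉ [-0.5, 0.7) ⇒ out

2, 3, 4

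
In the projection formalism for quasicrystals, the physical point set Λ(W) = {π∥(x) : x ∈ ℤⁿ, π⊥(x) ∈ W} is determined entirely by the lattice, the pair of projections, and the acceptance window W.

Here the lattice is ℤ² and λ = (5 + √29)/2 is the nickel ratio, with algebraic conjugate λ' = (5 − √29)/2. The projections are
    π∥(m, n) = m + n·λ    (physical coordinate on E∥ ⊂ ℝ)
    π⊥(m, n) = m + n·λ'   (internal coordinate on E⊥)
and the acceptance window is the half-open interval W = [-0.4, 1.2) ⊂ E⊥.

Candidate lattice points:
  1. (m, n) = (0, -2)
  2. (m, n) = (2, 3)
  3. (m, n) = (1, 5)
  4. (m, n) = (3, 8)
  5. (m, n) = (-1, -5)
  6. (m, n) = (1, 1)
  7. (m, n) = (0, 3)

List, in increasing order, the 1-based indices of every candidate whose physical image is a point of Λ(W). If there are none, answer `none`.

1, 3, 5, 6

λ' = (5−√29)/2 ≈ -0.1926.
[1] lift (0,-2): star map gives 0.3852; window check -0.4 ≤ 0.3852 < 1.2 is true → IN Λ
[2] lift (2,3): star map gives 1.4223; window check -0.4 ≤ 1.4223 < 1.2 is false → out
[3] lift (1,5): star map gives 0.0371; window check -0.4 ≤ 0.0371 < 1.2 is true → IN Λ
[4] lift (3,8): star map gives 1.4593; window check -0.4 ≤ 1.4593 < 1.2 is false → out
[5] lift (-1,-5): star map gives -0.0371; window check -0.4 ≤ -0.0371 < 1.2 is true → IN Λ
[6] lift (1,1): star map gives 0.8074; window check -0.4 ≤ 0.8074 < 1.2 is true → IN Λ
[7] lift (0,3): star map gives -0.5777; window check -0.4 ≤ -0.5777 < 1.2 is false → out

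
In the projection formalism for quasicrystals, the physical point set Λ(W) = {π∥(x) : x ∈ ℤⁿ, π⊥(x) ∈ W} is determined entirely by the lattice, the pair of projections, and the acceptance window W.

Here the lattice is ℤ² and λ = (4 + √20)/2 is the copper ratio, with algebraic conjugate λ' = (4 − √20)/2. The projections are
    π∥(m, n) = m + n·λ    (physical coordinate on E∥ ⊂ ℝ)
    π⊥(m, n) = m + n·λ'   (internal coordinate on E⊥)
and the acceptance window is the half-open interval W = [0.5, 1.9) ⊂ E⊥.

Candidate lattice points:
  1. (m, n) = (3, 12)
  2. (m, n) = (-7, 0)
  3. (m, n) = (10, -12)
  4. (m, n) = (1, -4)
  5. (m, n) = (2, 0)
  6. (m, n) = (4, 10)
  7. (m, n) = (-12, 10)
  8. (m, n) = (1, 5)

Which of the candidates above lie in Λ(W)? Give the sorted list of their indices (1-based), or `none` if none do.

6

Numerically λ ≈ 4.236068 and λ' = −1/λ ≈ -0.236068.
#1 (3,12): internal coord 3 + (12)·λ' = +0.167184; +0.167184 ∉ [0.5, 1.9) → out
#2 (-7,0): internal coord -7 + (0)·λ' = -7.000000; -7.000000 ∉ [0.5, 1.9) → out
#3 (10,-12): internal coord 10 + (-12)·λ' = +12.832816; +12.832816 ∉ [0.5, 1.9) → out
#4 (1,-4): internal coord 1 + (-4)·λ' = +1.944272; +1.944272 ∉ [0.5, 1.9) → out
#5 (2,0): internal coord 2 + (0)·λ' = +2.000000; +2.000000 ∉ [0.5, 1.9) → out
#6 (4,10): internal coord 4 + (10)·λ' = +1.639320; +1.639320 ∈ [0.5, 1.9) → IN Λ
#7 (-12,10): internal coord -12 + (10)·λ' = -14.360680; -14.360680 ∉ [0.5, 1.9) → out
#8 (1,5): internal coord 1 + (5)·λ' = -0.180340; -0.180340 ∉ [0.5, 1.9) → out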